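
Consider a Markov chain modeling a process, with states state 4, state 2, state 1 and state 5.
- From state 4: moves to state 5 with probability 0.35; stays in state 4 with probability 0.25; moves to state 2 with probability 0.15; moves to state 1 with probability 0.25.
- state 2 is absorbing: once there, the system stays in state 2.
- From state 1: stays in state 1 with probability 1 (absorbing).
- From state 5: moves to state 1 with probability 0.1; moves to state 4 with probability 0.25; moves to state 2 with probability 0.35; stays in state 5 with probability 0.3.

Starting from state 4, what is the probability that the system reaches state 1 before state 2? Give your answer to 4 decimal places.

0.4800

Let h(s) be the probability of absorption at state 1 starting from transient state s. Then h(state 1) = 1 and h(state 2) = 0. By first-step analysis:
h(state 4) = 0.25·h(state 4) + 0.15·0 + 0.25·1 + 0.35·h(state 5)
h(state 5) = 0.25·h(state 4) + 0.35·0 + 0.1·1 + 0.3·h(state 5)
Solving: h(state 4) = 0.4800, h(state 5) = 0.3143.
Starting from state 4, the probability is 0.4800.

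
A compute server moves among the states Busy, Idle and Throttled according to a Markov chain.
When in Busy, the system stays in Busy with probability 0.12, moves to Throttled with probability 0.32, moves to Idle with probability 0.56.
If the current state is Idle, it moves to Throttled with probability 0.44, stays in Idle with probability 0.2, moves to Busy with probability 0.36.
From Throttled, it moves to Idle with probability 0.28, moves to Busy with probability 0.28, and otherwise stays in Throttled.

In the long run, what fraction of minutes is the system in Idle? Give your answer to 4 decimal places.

Let the stationary distribution be π with π = πP and π_1 + π_2 + π_3 = 1.
π_1 = 0.12·π_1 + 0.36·π_2 + 0.28·π_3
π_2 = 0.56·π_1 + 0.2·π_2 + 0.28·π_3
Solving with the normalization constraint gives π = (0.2640, 0.3277, 0.4083).
So the stationary probability of Idle is 0.3277.

0.3277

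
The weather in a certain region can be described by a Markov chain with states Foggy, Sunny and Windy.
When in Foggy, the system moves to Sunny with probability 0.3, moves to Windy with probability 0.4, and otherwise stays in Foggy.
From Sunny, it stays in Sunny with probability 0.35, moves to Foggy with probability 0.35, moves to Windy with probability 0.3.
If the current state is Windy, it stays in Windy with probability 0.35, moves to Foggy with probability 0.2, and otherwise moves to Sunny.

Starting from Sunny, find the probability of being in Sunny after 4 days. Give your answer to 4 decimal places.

0.3705

Propagate the distribution vector 4 days from Sunny.
After 0 days: (0.0000, 1.0000, 0.0000)
After 1 day: (0.3500, 0.3500, 0.3000)
After 2 days: (0.2875, 0.3625, 0.3500)
After 3 days: (0.2831, 0.3706, 0.3463)
After 4 days: (0.2839, 0.3705, 0.3456)
P(in Sunny after 4 days) = 0.3705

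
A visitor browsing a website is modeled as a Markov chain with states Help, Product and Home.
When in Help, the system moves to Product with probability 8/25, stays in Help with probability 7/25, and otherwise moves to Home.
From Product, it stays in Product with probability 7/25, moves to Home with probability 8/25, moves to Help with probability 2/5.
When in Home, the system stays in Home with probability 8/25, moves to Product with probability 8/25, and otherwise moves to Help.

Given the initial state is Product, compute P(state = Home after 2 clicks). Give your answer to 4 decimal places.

Sum over the intermediate state after 1 click:
P = P(Product→Help)·P(Help→Home) + P(Product→Product)·P(Product→Home) + P(Product→Home)·P(Home→Home)
  = 0.4×0.4 + 0.28×0.32 + 0.32×0.32
  = 0.1600 + 0.0896 + 0.1024 = 0.3520

0.3520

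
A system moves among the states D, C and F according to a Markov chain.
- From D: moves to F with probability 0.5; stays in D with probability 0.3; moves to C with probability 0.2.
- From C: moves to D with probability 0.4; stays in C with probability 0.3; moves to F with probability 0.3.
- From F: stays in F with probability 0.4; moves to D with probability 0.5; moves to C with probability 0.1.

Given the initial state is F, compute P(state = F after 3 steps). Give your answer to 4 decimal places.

0.4220

Propagate the distribution vector 3 steps from F.
After 0 steps: (0.0000, 0.0000, 1.0000)
After 1 step: (0.5000, 0.1000, 0.4000)
After 2 steps: (0.3900, 0.1700, 0.4400)
After 3 steps: (0.4050, 0.1730, 0.4220)
P(in F after 3 steps) = 0.4220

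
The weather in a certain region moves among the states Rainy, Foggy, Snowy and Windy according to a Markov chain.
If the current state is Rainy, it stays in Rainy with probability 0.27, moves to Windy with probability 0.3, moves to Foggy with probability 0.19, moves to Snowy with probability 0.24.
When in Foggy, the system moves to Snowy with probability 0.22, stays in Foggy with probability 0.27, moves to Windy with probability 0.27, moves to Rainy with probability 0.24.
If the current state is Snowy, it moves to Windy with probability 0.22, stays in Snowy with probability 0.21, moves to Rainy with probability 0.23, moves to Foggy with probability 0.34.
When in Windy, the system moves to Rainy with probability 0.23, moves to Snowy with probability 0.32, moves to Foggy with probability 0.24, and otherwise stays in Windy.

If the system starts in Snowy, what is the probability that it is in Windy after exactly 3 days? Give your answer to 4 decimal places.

0.2499

Propagate the distribution vector 3 days from Snowy.
After 0 days: (0.0000, 0.0000, 1.0000, 0.0000)
After 1 day: (0.2300, 0.3400, 0.2100, 0.2200)
After 2 days: (0.2426, 0.2597, 0.2445, 0.2532)
After 3 days: (0.2423, 0.2601, 0.2477, 0.2499)
P(in Windy after 3 days) = 0.2499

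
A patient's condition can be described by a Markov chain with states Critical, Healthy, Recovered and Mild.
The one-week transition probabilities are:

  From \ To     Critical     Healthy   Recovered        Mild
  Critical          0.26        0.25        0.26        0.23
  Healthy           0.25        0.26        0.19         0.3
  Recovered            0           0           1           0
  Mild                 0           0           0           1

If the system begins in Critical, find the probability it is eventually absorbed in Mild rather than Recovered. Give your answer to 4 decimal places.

Let h(s) be the probability of absorption at Mild starting from transient state s. Then h(Mild) = 1 and h(Recovered) = 0. By first-step analysis:
h(Critical) = 0.26·h(Critical) + 0.25·h(Healthy) + 0.26·0 + 0.23·1
h(Healthy) = 0.25·h(Critical) + 0.26·h(Healthy) + 0.19·0 + 0.3·1
Solving: h(Critical) = 0.5055, h(Healthy) = 0.5762.
Starting from Critical, the probability is 0.5055.

0.5055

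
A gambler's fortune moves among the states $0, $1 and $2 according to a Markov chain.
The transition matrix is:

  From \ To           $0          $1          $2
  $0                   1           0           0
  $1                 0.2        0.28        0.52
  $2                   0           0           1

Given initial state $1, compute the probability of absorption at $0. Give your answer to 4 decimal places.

0.2778

Let h(s) be the probability of absorption at $0 starting from transient state s. Then h($0) = 1 and h($2) = 0. By first-step analysis:
h($1) = 0.2·1 + 0.28·h($1) + 0.52·0
Solving: h($1) = 0.2778.
Starting from $1, the probability is 0.2778.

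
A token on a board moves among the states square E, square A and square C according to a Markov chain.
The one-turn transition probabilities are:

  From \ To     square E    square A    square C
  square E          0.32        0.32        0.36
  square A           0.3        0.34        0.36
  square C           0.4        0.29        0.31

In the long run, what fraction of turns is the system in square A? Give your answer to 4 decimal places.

Let the stationary distribution be π with π = πP and π_1 + π_2 + π_3 = 1.
π_1 = 0.32·π_1 + 0.3·π_2 + 0.4·π_3
π_2 = 0.32·π_1 + 0.34·π_2 + 0.29·π_3
Solving with the normalization constraint gives π = (0.3411, 0.3160, 0.3429).
So the stationary probability of square A is 0.3160.

0.3160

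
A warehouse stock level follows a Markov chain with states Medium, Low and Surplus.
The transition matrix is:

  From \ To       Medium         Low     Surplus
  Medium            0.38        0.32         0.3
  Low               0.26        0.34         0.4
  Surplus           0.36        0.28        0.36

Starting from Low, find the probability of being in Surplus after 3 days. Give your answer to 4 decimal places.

0.3526

Propagate the distribution vector 3 days from Low.
After 0 days: (0.0000, 1.0000, 0.0000)
After 1 day: (0.2600, 0.3400, 0.4000)
After 2 days: (0.3312, 0.3108, 0.3580)
After 3 days: (0.3355, 0.3119, 0.3526)
P(in Surplus after 3 days) = 0.3526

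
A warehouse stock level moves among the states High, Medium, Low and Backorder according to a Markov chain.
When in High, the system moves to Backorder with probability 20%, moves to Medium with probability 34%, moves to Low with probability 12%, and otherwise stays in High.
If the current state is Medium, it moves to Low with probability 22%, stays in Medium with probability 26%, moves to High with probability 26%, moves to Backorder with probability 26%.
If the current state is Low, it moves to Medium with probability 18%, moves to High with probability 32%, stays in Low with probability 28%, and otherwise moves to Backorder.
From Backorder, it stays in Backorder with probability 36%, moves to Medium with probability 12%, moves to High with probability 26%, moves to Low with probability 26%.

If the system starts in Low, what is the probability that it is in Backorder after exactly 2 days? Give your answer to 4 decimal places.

Propagate the distribution vector 2 days from Low.
After 0 days: (0.0000, 0.0000, 1.0000, 0.0000)
After 1 day: (0.3200, 0.1800, 0.2800, 0.2200)
After 2 days: (0.3024, 0.2324, 0.2136, 0.2516)
P(in Backorder after 2 days) = 0.2516

0.2516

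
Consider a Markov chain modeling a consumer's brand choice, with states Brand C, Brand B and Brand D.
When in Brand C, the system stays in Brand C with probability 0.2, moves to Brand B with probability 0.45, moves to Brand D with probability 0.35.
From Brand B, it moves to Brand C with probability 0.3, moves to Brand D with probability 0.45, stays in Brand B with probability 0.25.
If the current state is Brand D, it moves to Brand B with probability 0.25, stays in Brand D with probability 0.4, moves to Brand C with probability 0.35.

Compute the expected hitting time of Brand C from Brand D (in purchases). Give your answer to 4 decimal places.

2.9630

Let t(s) be the expected number of purchases to first reach Brand C from state s, with t(Brand C) = 0. Conditioning on the first purchase:
t(Brand B) = 1 + 0.25·t(Brand B) + 0.45·t(Brand D)
t(Brand D) = 1 + 0.25·t(Brand B) + 0.4·t(Brand D)
Solving: t(Brand B) = 3.1111, t(Brand D) = 2.9630.
Expected purchases from Brand D to Brand C: 2.9630.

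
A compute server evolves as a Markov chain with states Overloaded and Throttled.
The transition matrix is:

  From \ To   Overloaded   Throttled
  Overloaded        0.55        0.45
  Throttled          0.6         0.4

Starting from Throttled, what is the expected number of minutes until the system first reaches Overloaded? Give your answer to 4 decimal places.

Let t(s) be the expected number of minutes to first reach Overloaded from state s, with t(Overloaded) = 0. Conditioning on the first minute:
t(Throttled) = 1 + 0.4·t(Throttled)
Solving: t(Throttled) = 1.6667.
Expected minutes from Throttled to Overloaded: 1.6667.

1.6667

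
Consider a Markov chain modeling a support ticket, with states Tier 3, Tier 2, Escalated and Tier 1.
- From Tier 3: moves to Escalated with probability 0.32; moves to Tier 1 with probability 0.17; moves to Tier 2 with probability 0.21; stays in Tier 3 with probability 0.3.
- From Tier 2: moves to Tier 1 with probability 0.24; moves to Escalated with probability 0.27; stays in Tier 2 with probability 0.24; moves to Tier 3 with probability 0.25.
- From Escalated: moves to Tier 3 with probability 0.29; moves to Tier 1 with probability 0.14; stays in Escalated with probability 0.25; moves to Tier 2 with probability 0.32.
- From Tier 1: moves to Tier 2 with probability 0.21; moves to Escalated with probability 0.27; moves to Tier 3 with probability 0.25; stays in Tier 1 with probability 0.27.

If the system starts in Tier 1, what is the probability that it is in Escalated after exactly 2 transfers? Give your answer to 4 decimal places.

Propagate the distribution vector 2 transfers from Tier 1.
After 0 transfers: (0.0000, 0.0000, 0.0000, 1.0000)
After 1 transfer: (0.2500, 0.2100, 0.2700, 0.2700)
After 2 transfers: (0.2733, 0.2460, 0.2771, 0.2036)
P(in Escalated after 2 transfers) = 0.2771

0.2771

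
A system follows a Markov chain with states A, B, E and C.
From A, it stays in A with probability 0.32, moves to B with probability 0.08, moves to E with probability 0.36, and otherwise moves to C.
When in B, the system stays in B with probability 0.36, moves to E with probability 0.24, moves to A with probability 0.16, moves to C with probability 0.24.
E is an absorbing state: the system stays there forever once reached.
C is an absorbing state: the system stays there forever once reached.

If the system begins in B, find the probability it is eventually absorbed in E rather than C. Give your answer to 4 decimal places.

Let h(s) be the probability of absorption at E starting from transient state s. Then h(E) = 1 and h(C) = 0. By first-step analysis:
h(A) = 0.32·h(A) + 0.08·h(B) + 0.36·1 + 0.24·0
h(B) = 0.16·h(A) + 0.36·h(B) + 0.24·1 + 0.24·0
Solving: h(A) = 0.5909, h(B) = 0.5227.
Starting from B, the probability is 0.5227.

0.5227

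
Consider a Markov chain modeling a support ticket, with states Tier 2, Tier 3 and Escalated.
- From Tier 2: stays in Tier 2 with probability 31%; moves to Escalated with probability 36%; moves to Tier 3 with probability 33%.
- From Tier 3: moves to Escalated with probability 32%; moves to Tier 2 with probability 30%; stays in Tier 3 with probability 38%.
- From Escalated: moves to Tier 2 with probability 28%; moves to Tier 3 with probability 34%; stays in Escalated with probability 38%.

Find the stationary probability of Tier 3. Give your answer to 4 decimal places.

0.3511

Let the stationary distribution be π with π = πP and π_1 + π_2 + π_3 = 1.
π_1 = 0.31·π_1 + 0.3·π_2 + 0.28·π_3
π_2 = 0.33·π_1 + 0.38·π_2 + 0.34·π_3
Solving with the normalization constraint gives π = (0.2959, 0.3511, 0.3530).
So the stationary probability of Tier 3 is 0.3511.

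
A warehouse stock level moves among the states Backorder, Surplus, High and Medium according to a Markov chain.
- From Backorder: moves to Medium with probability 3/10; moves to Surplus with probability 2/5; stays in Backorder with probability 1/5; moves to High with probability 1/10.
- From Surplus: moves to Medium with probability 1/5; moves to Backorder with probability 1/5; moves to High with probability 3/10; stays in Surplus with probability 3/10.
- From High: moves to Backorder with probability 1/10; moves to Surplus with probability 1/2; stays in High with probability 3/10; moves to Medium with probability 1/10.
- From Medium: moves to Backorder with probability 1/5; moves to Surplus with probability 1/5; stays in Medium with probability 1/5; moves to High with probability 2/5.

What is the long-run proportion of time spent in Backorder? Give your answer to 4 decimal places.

0.1715

Let the stationary distribution be π with π = πP and π_1 + π_2 + π_3 + π_4 = 1.
π_1 = 0.2·π_1 + 0.2·π_2 + 0.1·π_3 + 0.2·π_4
π_2 = 0.4·π_1 + 0.3·π_2 + 0.5·π_3 + 0.2·π_4
π_3 = 0.1·π_1 + 0.3·π_2 + 0.3·π_3 + 0.4·π_4
Solving with the normalization constraint gives π = (0.1715, 0.3552, 0.2846, 0.1887).
So the stationary probability of Backorder is 0.1715.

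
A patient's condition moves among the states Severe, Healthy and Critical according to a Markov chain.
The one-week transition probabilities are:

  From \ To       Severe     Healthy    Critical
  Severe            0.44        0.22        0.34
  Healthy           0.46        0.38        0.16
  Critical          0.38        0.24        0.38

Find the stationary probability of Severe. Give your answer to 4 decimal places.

0.4272

Let the stationary distribution be π with π = πP and π_1 + π_2 + π_3 = 1.
π_1 = 0.44·π_1 + 0.46·π_2 + 0.38·π_3
π_2 = 0.22·π_1 + 0.38·π_2 + 0.24·π_3
Solving with the normalization constraint gives π = (0.4272, 0.2691, 0.3037).
So the stationary probability of Severe is 0.4272.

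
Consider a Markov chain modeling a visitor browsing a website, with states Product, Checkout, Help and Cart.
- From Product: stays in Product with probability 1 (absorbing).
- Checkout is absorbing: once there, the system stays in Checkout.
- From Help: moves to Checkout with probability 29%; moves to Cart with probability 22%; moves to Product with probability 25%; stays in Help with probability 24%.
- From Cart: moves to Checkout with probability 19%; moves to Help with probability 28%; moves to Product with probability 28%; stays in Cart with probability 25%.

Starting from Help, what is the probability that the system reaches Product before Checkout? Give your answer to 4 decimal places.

Let h(s) be the probability of absorption at Product starting from transient state s. Then h(Product) = 1 and h(Checkout) = 0. By first-step analysis:
h(Help) = 0.25·1 + 0.29·0 + 0.24·h(Help) + 0.22·h(Cart)
h(Cart) = 0.28·1 + 0.19·0 + 0.28·h(Help) + 0.25·h(Cart)
Solving: h(Help) = 0.4900, h(Cart) = 0.5563.
Starting from Help, the probability is 0.4900.

0.4900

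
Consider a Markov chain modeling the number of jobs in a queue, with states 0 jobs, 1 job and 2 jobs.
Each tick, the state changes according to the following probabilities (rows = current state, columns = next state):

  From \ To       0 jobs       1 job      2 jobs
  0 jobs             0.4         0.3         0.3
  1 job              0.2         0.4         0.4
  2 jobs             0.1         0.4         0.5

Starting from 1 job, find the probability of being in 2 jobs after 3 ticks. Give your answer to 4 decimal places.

Propagate the distribution vector 3 ticks from 1 job.
After 0 ticks: (0.0000, 1.0000, 0.0000)
After 1 tick: (0.2000, 0.4000, 0.4000)
After 2 ticks: (0.2000, 0.3800, 0.4200)
After 3 ticks: (0.1980, 0.3800, 0.4220)
P(in 2 jobs after 3 ticks) = 0.4220

0.4220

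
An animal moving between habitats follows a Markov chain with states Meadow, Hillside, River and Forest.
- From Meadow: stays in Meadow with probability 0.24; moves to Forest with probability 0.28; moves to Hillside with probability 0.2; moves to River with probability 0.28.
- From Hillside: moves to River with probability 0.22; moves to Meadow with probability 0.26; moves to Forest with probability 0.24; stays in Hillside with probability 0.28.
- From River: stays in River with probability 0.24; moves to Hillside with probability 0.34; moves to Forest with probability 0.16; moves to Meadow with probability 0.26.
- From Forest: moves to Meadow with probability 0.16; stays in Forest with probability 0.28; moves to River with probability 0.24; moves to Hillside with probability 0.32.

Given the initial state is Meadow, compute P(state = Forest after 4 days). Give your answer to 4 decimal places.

0.2394

Propagate the distribution vector 4 days from Meadow.
After 0 days: (1.0000, 0.0000, 0.0000, 0.0000)
After 1 day: (0.2400, 0.2000, 0.2800, 0.2800)
After 2 days: (0.2272, 0.2888, 0.2456, 0.2384)
After 3 days: (0.2316, 0.2861, 0.2433, 0.2390)
After 4 days: (0.2315, 0.2856, 0.2435, 0.2394)
P(in Forest after 4 days) = 0.2394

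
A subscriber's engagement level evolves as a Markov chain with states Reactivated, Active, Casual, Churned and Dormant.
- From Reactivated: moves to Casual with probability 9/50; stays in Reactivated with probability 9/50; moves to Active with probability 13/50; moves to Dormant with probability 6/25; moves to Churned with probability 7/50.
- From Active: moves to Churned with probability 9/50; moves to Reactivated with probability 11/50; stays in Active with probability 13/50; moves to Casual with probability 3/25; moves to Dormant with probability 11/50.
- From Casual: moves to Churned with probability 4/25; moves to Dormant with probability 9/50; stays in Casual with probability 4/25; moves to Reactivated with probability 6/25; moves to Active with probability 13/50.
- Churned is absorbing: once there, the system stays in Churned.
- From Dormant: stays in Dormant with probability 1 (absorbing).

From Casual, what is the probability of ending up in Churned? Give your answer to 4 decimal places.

0.4411

Let h(s) be the probability of absorption at Churned starting from transient state s. Then h(Churned) = 1 and h(Dormant) = 0. By first-step analysis:
h(Reactivated) = 0.18·h(Reactivated) + 0.26·h(Active) + 0.18·h(Casual) + 0.14·1 + 0.24·0
h(Active) = 0.22·h(Reactivated) + 0.26·h(Active) + 0.12·h(Casual) + 0.18·1 + 0.22·0
h(Casual) = 0.24·h(Reactivated) + 0.26·h(Active) + 0.16·h(Casual) + 0.16·1 + 0.18·0
Solving: h(Reactivated) = 0.4056, h(Active) = 0.4354, h(Casual) = 0.4411.
Starting from Casual, the probability is 0.4411.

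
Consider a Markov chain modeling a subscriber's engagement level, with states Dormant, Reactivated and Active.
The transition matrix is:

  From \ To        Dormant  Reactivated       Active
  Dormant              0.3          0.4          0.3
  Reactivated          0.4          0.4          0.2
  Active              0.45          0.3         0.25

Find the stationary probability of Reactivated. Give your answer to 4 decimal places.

0.3750

Let the stationary distribution be π with π = πP and π_1 + π_2 + π_3 = 1.
π_1 = 0.3·π_1 + 0.4·π_2 + 0.45·π_3
π_2 = 0.4·π_1 + 0.4·π_2 + 0.3·π_3
Solving with the normalization constraint gives π = (0.3750, 0.3750, 0.2500).
So the stationary probability of Reactivated is 0.3750.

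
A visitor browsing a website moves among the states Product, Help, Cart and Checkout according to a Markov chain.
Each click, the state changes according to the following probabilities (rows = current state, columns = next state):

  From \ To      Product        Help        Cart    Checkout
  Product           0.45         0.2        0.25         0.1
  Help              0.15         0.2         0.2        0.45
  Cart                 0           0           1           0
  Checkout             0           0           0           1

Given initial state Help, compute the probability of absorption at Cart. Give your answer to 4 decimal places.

0.3598

Let h(s) be the probability of absorption at Cart starting from transient state s. Then h(Cart) = 1 and h(Checkout) = 0. By first-step analysis:
h(Product) = 0.45·h(Product) + 0.2·h(Help) + 0.25·1 + 0.1·0
h(Help) = 0.15·h(Product) + 0.2·h(Help) + 0.2·1 + 0.45·0
Solving: h(Product) = 0.5854, h(Help) = 0.3598.
Starting from Help, the probability is 0.3598.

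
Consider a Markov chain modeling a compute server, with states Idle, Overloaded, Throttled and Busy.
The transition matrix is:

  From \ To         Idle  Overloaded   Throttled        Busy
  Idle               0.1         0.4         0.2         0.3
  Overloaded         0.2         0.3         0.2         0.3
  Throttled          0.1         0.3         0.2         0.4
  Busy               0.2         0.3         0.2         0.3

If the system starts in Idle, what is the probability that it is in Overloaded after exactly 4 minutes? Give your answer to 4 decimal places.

0.3163

Propagate the distribution vector 4 minutes from Idle.
After 0 minutes: (1.0000, 0.0000, 0.0000, 0.0000)
After 1 minute: (0.1000, 0.4000, 0.2000, 0.3000)
After 2 minutes: (0.1700, 0.3100, 0.2000, 0.3200)
After 3 minutes: (0.1630, 0.3170, 0.2000, 0.3200)
After 4 minutes: (0.1637, 0.3163, 0.2000, 0.3200)
P(in Overloaded after 4 minutes) = 0.3163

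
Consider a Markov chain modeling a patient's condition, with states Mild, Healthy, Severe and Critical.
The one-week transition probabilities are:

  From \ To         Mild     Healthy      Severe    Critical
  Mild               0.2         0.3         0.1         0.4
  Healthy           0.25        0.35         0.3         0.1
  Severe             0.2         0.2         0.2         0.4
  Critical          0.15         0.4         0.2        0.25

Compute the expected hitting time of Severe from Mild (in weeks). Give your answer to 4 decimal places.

5.1432

Let t(s) be the expected number of weeks to first reach Severe from state s, with t(Severe) = 0. Conditioning on the first week:
t(Mild) = 1 + 0.2·t(Mild) + 0.3·t(Healthy) + 0.4·t(Critical)
t(Healthy) = 1 + 0.25·t(Mild) + 0.35·t(Healthy) + 0.1·t(Critical)
t(Critical) = 1 + 0.15·t(Mild) + 0.4·t(Healthy) + 0.25·t(Critical)
Solving: t(Mild) = 5.1432, t(Healthy) = 4.2268, t(Critical) = 4.6163.
Expected weeks from Mild to Severe: 5.1432.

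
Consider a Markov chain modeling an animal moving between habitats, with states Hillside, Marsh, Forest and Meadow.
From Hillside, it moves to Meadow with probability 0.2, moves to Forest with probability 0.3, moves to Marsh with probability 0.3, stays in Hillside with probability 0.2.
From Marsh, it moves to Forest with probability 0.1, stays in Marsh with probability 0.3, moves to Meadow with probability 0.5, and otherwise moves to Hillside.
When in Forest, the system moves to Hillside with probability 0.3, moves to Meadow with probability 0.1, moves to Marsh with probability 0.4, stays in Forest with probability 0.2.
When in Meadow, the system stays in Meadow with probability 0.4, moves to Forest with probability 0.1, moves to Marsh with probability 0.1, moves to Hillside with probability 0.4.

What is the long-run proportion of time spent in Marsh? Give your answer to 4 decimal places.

Let the stationary distribution be π with π = πP and π_1 + π_2 + π_3 + π_4 = 1.
π_1 = 0.2·π_1 + 0.1·π_2 + 0.3·π_3 + 0.4·π_4
π_2 = 0.3·π_1 + 0.3·π_2 + 0.4·π_3 + 0.1·π_4
π_3 = 0.3·π_1 + 0.1·π_2 + 0.2·π_3 + 0.1·π_4
Solving with the normalization constraint gives π = (0.2563, 0.2521, 0.1681, 0.3235).
So the stationary probability of Marsh is 0.2521.

0.2521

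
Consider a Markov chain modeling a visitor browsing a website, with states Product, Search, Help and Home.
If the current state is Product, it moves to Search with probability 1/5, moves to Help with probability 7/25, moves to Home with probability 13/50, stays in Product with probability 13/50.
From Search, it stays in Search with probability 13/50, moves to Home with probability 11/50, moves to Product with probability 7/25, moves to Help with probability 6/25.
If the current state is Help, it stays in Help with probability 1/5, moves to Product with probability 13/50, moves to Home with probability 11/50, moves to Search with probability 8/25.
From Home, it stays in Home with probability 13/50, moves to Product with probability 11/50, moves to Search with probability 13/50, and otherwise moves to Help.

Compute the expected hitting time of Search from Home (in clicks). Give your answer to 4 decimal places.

Let t(s) be the expected number of clicks to first reach Search from state s, with t(Search) = 0. Conditioning on the first click:
t(Product) = 1 + 0.26·t(Product) + 0.28·t(Help) + 0.26·t(Home)
t(Help) = 1 + 0.26·t(Product) + 0.2·t(Help) + 0.22·t(Home)
t(Home) = 1 + 0.22·t(Product) + 0.26·t(Help) + 0.26·t(Home)
Solving: t(Product) = 4.0726, t(Help) = 3.6288, t(Home) = 3.8371.
Expected clicks from Home to Search: 3.8371.

3.8371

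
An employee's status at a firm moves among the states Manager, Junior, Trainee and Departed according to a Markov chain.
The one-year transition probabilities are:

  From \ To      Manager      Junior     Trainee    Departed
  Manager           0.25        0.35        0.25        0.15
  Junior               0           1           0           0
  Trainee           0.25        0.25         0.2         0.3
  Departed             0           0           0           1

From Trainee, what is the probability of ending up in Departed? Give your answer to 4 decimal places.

Let h(s) be the probability of absorption at Departed starting from transient state s. Then h(Departed) = 1 and h(Junior) = 0. By first-step analysis:
h(Manager) = 0.25·h(Manager) + 0.35·0 + 0.25·h(Trainee) + 0.15·1
h(Trainee) = 0.25·h(Manager) + 0.25·0 + 0.2·h(Trainee) + 0.3·1
Solving: h(Manager) = 0.3628, h(Trainee) = 0.4884.
Starting from Trainee, the probability is 0.4884.

0.4884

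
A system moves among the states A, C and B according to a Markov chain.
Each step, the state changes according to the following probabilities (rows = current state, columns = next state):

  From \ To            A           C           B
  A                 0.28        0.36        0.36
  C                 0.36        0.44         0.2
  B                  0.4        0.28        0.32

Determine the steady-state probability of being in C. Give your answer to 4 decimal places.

Let the stationary distribution be π with π = πP and π_1 + π_2 + π_3 = 1.
π_1 = 0.28·π_1 + 0.36·π_2 + 0.4·π_3
π_2 = 0.36·π_1 + 0.44·π_2 + 0.28·π_3
Solving with the normalization constraint gives π = (0.3441, 0.3661, 0.2898).
So the stationary probability of C is 0.3661.

0.3661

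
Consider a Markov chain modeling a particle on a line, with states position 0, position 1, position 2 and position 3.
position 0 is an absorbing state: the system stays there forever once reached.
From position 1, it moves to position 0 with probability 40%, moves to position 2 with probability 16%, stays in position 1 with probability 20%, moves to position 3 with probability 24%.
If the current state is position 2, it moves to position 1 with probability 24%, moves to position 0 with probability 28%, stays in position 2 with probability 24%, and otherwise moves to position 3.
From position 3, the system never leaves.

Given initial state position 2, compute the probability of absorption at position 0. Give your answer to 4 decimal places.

Let h(s) be the probability of absorption at position 0 starting from transient state s. Then h(position 0) = 1 and h(position 3) = 0. By first-step analysis:
h(position 1) = 0.4·1 + 0.2·h(position 1) + 0.16·h(position 2) + 0.24·0
h(position 2) = 0.28·1 + 0.24·h(position 1) + 0.24·h(position 2) + 0.24·0
Solving: h(position 1) = 0.6124, h(position 2) = 0.5618.
Starting from position 2, the probability is 0.5618.

0.5618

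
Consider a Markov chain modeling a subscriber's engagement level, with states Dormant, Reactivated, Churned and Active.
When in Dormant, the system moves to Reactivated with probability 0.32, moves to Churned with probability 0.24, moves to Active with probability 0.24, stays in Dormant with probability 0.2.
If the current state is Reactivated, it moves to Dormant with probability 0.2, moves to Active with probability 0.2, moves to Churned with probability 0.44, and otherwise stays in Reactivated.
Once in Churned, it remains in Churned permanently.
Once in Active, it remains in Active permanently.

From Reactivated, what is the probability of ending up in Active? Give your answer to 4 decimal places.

Let h(s) be the probability of absorption at Active starting from transient state s. Then h(Active) = 1 and h(Churned) = 0. By first-step analysis:
h(Dormant) = 0.2·h(Dormant) + 0.32·h(Reactivated) + 0.24·0 + 0.24·1
h(Reactivated) = 0.2·h(Dormant) + 0.16·h(Reactivated) + 0.44·0 + 0.2·1
Solving: h(Dormant) = 0.4368, h(Reactivated) = 0.3421.
Starting from Reactivated, the probability is 0.3421.

0.3421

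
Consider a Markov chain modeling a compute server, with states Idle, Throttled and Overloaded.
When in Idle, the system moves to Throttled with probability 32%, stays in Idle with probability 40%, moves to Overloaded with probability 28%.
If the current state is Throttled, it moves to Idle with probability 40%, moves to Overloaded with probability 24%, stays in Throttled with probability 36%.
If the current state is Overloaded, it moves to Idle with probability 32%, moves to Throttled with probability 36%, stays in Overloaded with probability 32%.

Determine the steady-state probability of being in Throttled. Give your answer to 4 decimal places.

Let the stationary distribution be π with π = πP and π_1 + π_2 + π_3 = 1.
π_1 = 0.4·π_1 + 0.4·π_2 + 0.32·π_3
π_2 = 0.32·π_1 + 0.36·π_2 + 0.36·π_3
Solving with the normalization constraint gives π = (0.3778, 0.3449, 0.2773).
So the stationary probability of Throttled is 0.3449.

0.3449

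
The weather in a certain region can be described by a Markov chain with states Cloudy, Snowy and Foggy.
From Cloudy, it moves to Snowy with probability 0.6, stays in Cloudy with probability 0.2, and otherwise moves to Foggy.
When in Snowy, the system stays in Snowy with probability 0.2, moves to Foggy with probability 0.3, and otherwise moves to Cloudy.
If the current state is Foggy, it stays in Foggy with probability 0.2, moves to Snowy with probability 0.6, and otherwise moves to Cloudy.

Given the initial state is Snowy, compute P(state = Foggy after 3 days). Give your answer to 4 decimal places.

Propagate the distribution vector 3 days from Snowy.
After 0 days: (0.0000, 1.0000, 0.0000)
After 1 day: (0.5000, 0.2000, 0.3000)
After 2 days: (0.2600, 0.5200, 0.2200)
After 3 days: (0.3560, 0.3920, 0.2520)
P(in Foggy after 3 days) = 0.2520

0.2520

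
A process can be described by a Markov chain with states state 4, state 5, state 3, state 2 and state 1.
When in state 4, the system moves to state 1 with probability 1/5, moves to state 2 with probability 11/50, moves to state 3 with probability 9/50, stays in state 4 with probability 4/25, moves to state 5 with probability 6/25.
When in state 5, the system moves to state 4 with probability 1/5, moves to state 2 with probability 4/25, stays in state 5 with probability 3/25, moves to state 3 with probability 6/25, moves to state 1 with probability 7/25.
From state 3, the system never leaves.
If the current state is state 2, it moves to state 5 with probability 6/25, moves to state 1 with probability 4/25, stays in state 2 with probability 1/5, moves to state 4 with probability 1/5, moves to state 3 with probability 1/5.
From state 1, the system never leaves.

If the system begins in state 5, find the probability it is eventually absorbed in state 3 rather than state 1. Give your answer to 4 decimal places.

0.4765

Let h(s) be the probability of absorption at state 3 starting from transient state s. Then h(state 3) = 1 and h(state 1) = 0. By first-step analysis:
h(state 4) = 0.16·h(state 4) + 0.24·h(state 5) + 0.18·1 + 0.22·h(state 2) + 0.2·0
h(state 5) = 0.2·h(state 4) + 0.12·h(state 5) + 0.24·1 + 0.16·h(state 2) + 0.28·0
h(state 2) = 0.2·h(state 4) + 0.24·h(state 5) + 0.2·1 + 0.2·h(state 2) + 0.16·0
Solving: h(state 4) = 0.4851, h(state 5) = 0.4765, h(state 2) = 0.5142.
Starting from state 5, the probability is 0.4765.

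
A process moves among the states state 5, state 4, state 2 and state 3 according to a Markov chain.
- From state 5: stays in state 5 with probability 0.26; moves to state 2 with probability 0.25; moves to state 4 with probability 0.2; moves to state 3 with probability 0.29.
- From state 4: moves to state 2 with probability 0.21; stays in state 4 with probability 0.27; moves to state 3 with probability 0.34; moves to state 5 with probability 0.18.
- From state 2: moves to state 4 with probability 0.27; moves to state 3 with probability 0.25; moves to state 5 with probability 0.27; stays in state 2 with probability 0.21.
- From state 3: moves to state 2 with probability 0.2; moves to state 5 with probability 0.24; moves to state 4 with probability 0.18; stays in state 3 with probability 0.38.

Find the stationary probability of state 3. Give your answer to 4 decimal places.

Let the stationary distribution be π with π = πP and π_1 + π_2 + π_3 + π_4 = 1.
π_1 = 0.26·π_1 + 0.18·π_2 + 0.27·π_3 + 0.24·π_4
π_2 = 0.2·π_1 + 0.27·π_2 + 0.27·π_3 + 0.18·π_4
π_3 = 0.25·π_1 + 0.21·π_2 + 0.21·π_3 + 0.2·π_4
Solving with the normalization constraint gives π = (0.2378, 0.2244, 0.2163, 0.3215).
So the stationary probability of state 3 is 0.3215.

0.3215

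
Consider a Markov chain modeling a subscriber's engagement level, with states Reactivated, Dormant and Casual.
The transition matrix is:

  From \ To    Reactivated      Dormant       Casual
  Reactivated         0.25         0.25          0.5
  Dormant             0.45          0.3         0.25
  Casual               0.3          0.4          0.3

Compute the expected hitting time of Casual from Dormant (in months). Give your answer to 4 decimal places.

Let t(s) be the expected number of months to first reach Casual from state s, with t(Casual) = 0. Conditioning on the first month:
t(Reactivated) = 1 + 0.25·t(Reactivated) + 0.25·t(Dormant)
t(Dormant) = 1 + 0.45·t(Reactivated) + 0.3·t(Dormant)
Solving: t(Reactivated) = 2.3030, t(Dormant) = 2.9091.
Expected months from Dormant to Casual: 2.9091.

2.9091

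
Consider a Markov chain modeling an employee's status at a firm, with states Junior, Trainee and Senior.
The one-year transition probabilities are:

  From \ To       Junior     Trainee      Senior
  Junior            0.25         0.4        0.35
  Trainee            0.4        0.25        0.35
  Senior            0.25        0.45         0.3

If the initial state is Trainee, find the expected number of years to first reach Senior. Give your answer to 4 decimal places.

2.8571

Let t(s) be the expected number of years to first reach Senior from state s, with t(Senior) = 0. Conditioning on the first year:
t(Junior) = 1 + 0.25·t(Junior) + 0.4·t(Trainee)
t(Trainee) = 1 + 0.4·t(Junior) + 0.25·t(Trainee)
Solving: t(Junior) = 2.8571, t(Trainee) = 2.8571.
Expected years from Trainee to Senior: 2.8571.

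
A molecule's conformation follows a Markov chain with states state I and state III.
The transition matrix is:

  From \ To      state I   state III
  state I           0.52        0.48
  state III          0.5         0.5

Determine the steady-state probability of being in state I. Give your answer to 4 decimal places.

0.5102

Let the stationary distribution be π with π = πP and π_1 + π_2 = 1.
π_1 = 0.52·π_1 + 0.5·π_2
Solving with the normalization constraint gives π = (0.5102, 0.4898).
So the stationary probability of state I is 0.5102.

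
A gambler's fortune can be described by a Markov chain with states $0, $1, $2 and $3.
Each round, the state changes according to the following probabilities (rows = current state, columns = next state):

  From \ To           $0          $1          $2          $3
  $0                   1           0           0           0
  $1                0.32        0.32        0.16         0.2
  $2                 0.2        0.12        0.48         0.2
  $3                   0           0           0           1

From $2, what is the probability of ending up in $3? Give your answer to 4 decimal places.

0.4785

Let h(s) be the probability of absorption at $3 starting from transient state s. Then h($3) = 1 and h($0) = 0. By first-step analysis:
h($1) = 0.32·0 + 0.32·h($1) + 0.16·h($2) + 0.2·1
h($2) = 0.2·0 + 0.12·h($1) + 0.48·h($2) + 0.2·1
Solving: h($1) = 0.4067, h($2) = 0.4785.
Starting from $2, the probability is 0.4785.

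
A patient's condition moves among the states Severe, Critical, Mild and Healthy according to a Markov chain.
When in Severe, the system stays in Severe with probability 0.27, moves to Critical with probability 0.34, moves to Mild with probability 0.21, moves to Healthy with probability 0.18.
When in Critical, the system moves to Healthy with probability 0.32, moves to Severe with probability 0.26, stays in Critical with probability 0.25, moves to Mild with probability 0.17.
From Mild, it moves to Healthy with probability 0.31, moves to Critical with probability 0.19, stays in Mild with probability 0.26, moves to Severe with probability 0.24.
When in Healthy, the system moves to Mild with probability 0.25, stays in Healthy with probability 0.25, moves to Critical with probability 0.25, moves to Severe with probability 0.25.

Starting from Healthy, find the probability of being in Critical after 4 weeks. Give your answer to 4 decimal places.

0.2597

Propagate the distribution vector 4 weeks from Healthy.
After 0 weeks: (0.0000, 0.0000, 0.0000, 1.0000)
After 1 week: (0.2500, 0.2500, 0.2500, 0.2500)
After 2 weeks: (0.2550, 0.2575, 0.2225, 0.2650)
After 3 weeks: (0.2555, 0.2596, 0.2214, 0.2635)
After 4 weeks: (0.2555, 0.2597, 0.2212, 0.2636)
P(in Critical after 4 weeks) = 0.2597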